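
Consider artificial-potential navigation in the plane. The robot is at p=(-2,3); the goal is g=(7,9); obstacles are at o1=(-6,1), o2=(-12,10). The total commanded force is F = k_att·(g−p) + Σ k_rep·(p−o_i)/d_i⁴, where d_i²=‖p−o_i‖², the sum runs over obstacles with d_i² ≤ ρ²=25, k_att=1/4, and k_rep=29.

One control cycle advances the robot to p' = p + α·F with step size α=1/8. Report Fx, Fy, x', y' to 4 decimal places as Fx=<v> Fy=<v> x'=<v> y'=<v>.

Fx=2.5400 Fy=1.6450 x'=-1.6825 y'=3.2056

F_att = 1/4·(g−p) = 1/4·(9,6) = (2.2500,1.5000)
o1: d²=20 ≤ ρ²=25; F_rep = 29·(4,2)/20² = (0.2900,0.1450)
o2: d²=149 > ρ²=25 → inactive
F = F_att + ΣF_rep = (2.5400,1.6450)
p' = p + 1/8·F = (-1.6825,3.2056)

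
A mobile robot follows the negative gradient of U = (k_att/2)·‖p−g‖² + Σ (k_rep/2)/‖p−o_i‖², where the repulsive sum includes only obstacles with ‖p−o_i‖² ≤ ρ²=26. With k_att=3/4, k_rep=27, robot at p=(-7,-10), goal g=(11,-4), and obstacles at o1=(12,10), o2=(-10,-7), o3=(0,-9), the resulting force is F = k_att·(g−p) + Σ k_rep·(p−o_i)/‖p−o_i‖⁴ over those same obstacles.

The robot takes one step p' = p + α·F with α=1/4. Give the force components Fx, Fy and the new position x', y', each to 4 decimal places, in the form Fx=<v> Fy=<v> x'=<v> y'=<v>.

Fx=13.7500 Fy=4.2500 x'=-3.5625 y'=-8.9375

F_att = 3/4·(g−p) = 3/4·(18,6) = (13.5000,4.5000)
o1: d²=761 > ρ²=26 → inactive
o2: d²=18 ≤ ρ²=26; F_rep = 27·(3,-3)/18² = (0.2500,-0.2500)
o3: d²=50 > ρ²=26 → inactive
F = F_att + ΣF_rep = (13.7500,4.2500)
p' = p + 1/4·F = (-3.5625,-8.9375)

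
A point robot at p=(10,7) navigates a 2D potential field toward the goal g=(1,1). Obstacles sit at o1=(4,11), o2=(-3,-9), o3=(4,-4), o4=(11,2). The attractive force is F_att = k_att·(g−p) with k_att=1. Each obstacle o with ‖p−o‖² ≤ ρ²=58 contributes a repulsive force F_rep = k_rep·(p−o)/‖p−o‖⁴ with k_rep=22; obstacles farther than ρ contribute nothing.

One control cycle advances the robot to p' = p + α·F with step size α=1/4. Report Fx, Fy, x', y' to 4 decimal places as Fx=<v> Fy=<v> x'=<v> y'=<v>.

F_att = 1·(g−p) = 1·(-9,-6) = (-9.0000,-6.0000)
o1: d²=52 ≤ ρ²=58; F_rep = 22·(6,-4)/52² = (0.0488,-0.0325)
o2: d²=425 > ρ²=58 → inactive
o3: d²=157 > ρ²=58 → inactive
o4: d²=26 ≤ ρ²=58; F_rep = 22·(-1,5)/26² = (-0.0325,0.1627)
F = F_att + ΣF_rep = (-8.9837,-5.8698)
p' = p + 1/4·F = (7.7541,5.5325)

Fx=-8.9837 Fy=-5.8698 x'=7.7541 y'=5.5325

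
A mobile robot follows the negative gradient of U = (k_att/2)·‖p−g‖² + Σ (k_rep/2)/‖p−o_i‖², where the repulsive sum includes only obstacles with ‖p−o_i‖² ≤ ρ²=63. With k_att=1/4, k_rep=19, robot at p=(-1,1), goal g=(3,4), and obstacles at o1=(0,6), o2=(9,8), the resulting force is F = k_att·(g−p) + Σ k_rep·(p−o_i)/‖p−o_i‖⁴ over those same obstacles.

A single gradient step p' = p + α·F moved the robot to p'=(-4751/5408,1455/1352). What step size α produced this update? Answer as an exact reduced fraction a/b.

F_att = 1/4·(g−p) = 1/4·(4,3) = (1.0000,0.7500)
o1: d²=26 ≤ ρ²=63; F_rep = 19·(-1,-5)/26² = (-0.0281,-0.1405)
o2: d²=149 > ρ²=63 → inactive
F = F_att + ΣF_rep = (0.9719,0.6095)
Δp = p'−p = (0.1215,0.0762); α = Δx/Fx = (657/5408) / (657/676) = 1/8
check: Δy/Fy = (103/1352) / (103/169) = 1/8 ✓

α = 1/8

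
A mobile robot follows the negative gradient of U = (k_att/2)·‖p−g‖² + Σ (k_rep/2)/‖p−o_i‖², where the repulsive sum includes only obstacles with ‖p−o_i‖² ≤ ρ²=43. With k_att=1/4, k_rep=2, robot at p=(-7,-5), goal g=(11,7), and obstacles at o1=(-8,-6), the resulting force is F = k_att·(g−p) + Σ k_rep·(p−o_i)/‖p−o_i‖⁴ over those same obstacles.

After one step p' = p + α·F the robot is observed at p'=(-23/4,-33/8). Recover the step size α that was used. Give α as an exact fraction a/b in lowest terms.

F_att = 1/4·(g−p) = 1/4·(18,12) = (4.5000,3.0000)
o1: d²=2 ≤ ρ²=43; F_rep = 2·(1,1)/2² = (0.5000,0.5000)
F = F_att + ΣF_rep = (5.0000,3.5000)
Δp = p'−p = (1.2500,0.8750); α = Δx/Fx = (5/4) / (5) = 1/4
check: Δy/Fy = (7/8) / (7/2) = 1/4 ✓

α = 1/4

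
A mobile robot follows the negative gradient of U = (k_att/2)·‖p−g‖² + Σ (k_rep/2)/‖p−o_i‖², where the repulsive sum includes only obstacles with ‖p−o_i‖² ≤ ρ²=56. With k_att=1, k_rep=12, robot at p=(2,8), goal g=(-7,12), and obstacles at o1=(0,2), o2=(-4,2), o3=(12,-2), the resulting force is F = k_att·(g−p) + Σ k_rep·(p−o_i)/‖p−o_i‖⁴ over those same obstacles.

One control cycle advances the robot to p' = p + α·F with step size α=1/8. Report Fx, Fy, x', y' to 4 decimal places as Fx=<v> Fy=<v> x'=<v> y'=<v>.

F_att = 1·(g−p) = 1·(-9,4) = (-9.0000,4.0000)
o1: d²=40 ≤ ρ²=56; F_rep = 12·(2,6)/40² = (0.0150,0.0450)
o2: d²=72 > ρ²=56 → inactive
o3: d²=200 > ρ²=56 → inactive
F = F_att + ΣF_rep = (-8.9850,4.0450)
p' = p + 1/8·F = (0.8769,8.5056)

Fx=-8.9850 Fy=4.0450 x'=0.8769 y'=8.5056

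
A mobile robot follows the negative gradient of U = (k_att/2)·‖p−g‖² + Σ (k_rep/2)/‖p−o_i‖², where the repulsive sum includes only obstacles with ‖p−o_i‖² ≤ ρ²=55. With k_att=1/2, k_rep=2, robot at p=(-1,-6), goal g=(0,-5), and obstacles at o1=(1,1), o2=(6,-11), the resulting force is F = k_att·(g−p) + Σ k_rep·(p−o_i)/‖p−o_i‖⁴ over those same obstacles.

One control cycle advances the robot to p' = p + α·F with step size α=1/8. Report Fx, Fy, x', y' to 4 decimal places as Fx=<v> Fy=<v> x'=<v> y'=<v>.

Fx=0.4986 Fy=0.4950 x'=-0.9377 y'=-5.9381

F_att = 1/2·(g−p) = 1/2·(1,1) = (0.5000,0.5000)
o1: d²=53 ≤ ρ²=55; F_rep = 2·(-2,-7)/53² = (-0.0014,-0.0050)
o2: d²=74 > ρ²=55 → inactive
F = F_att + ΣF_rep = (0.4986,0.4950)
p' = p + 1/8·F = (-0.9377,-5.9381)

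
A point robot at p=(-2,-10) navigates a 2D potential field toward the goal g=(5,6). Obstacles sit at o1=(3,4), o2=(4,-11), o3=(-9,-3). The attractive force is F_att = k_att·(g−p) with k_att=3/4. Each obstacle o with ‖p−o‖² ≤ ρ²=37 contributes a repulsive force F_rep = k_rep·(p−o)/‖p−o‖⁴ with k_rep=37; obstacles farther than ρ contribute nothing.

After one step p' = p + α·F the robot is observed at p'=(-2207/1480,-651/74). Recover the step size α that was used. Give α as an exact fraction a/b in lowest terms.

α = 1/10

F_att = 3/4·(g−p) = 3/4·(7,16) = (5.2500,12.0000)
o1: d²=221 > ρ²=37 → inactive
o2: d²=37 ≤ ρ²=37; F_rep = 37·(-6,1)/37² = (-0.1622,0.0270)
o3: d²=98 > ρ²=37 → inactive
F = F_att + ΣF_rep = (5.0878,12.0270)
Δp = p'−p = (0.5088,1.2027); α = Δx/Fx = (753/1480) / (753/148) = 1/10
check: Δy/Fy = (89/74) / (445/37) = 1/10 ✓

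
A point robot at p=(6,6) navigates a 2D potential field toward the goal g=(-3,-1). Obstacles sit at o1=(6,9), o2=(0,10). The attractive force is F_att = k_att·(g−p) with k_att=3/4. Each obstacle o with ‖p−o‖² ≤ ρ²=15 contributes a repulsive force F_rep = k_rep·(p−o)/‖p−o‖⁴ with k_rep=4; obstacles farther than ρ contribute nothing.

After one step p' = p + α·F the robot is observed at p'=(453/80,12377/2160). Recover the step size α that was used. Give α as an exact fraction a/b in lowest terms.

F_att = 3/4·(g−p) = 3/4·(-9,-7) = (-6.7500,-5.2500)
o1: d²=9 ≤ ρ²=15; F_rep = 4·(0,-3)/9² = (0.0000,-0.1481)
o2: d²=52 > ρ²=15 → inactive
F = F_att + ΣF_rep = (-6.7500,-5.3981)
Δp = p'−p = (-0.3375,-0.2699); α = Δx/Fx = (-27/80) / (-27/4) = 1/20
check: Δy/Fy = (-583/2160) / (-583/108) = 1/20 ✓

α = 1/20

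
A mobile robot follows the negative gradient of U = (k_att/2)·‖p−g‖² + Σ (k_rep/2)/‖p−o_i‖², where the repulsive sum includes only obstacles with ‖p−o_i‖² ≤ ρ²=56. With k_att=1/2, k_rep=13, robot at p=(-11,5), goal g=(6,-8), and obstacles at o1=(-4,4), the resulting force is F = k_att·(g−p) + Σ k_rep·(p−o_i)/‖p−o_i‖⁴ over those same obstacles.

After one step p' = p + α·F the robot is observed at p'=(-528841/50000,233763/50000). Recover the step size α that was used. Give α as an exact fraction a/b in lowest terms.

F_att = 1/2·(g−p) = 1/2·(17,-13) = (8.5000,-6.5000)
o1: d²=50 ≤ ρ²=56; F_rep = 13·(-7,1)/50² = (-0.0364,0.0052)
F = F_att + ΣF_rep = (8.4636,-6.4948)
Δp = p'−p = (0.4232,-0.3247); α = Δx/Fx = (21159/50000) / (21159/2500) = 1/20
check: Δy/Fy = (-16237/50000) / (-16237/2500) = 1/20 ✓

α = 1/20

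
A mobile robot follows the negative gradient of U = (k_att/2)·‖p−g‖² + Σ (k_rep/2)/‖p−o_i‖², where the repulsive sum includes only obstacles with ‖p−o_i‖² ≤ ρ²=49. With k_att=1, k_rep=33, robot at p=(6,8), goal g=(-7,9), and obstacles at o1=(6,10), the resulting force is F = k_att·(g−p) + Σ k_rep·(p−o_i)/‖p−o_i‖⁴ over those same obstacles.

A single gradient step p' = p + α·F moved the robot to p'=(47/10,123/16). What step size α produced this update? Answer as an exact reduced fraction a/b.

F_att = 1·(g−p) = 1·(-13,1) = (-13.0000,1.0000)
o1: d²=4 ≤ ρ²=49; F_rep = 33·(0,-2)/4² = (0.0000,-4.1250)
F = F_att + ΣF_rep = (-13.0000,-3.1250)
Δp = p'−p = (-1.3000,-0.3125); α = Δx/Fx = (-13/10) / (-13) = 1/10
check: Δy/Fy = (-5/16) / (-25/8) = 1/10 ✓

α = 1/10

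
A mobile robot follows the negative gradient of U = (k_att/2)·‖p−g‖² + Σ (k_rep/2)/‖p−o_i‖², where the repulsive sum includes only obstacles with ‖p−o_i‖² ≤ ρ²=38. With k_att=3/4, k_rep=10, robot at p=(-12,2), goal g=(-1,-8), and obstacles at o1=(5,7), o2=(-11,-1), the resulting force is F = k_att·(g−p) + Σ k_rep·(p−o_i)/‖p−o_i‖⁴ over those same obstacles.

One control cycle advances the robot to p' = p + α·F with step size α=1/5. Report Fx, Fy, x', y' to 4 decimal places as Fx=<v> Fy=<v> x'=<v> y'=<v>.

F_att = 3/4·(g−p) = 3/4·(11,-10) = (8.2500,-7.5000)
o1: d²=314 > ρ²=38 → inactive
o2: d²=10 ≤ ρ²=38; F_rep = 10·(-1,3)/10² = (-0.1000,0.3000)
F = F_att + ΣF_rep = (8.1500,-7.2000)
p' = p + 1/5·F = (-10.3700,0.5600)

Fx=8.1500 Fy=-7.2000 x'=-10.3700 y'=0.5600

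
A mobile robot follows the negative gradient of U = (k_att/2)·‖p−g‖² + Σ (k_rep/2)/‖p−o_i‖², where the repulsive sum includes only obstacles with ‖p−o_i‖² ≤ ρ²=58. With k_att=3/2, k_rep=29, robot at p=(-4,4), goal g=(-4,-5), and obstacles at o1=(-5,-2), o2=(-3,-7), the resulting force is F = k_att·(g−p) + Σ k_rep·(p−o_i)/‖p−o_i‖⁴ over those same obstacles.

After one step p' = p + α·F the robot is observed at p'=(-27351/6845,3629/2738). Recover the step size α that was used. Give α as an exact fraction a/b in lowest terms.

F_att = 3/2·(g−p) = 3/2·(0,-9) = (0.0000,-13.5000)
o1: d²=37 ≤ ρ²=58; F_rep = 29·(1,6)/37² = (0.0212,0.1271)
o2: d²=122 > ρ²=58 → inactive
F = F_att + ΣF_rep = (0.0212,-13.3729)
Δp = p'−p = (0.0042,-2.6746); α = Δx/Fx = (29/6845) / (29/1369) = 1/5
check: Δy/Fy = (-7323/2738) / (-36615/2738) = 1/5 ✓

α = 1/5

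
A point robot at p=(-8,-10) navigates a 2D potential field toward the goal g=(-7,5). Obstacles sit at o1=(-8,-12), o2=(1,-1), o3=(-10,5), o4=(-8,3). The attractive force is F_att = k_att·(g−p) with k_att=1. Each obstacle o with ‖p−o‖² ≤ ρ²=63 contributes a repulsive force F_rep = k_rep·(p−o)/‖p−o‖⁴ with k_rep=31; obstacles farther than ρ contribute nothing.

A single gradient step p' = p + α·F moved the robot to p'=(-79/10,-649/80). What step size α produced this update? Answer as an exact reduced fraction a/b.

α = 1/10

F_att = 1·(g−p) = 1·(1,15) = (1.0000,15.0000)
o1: d²=4 ≤ ρ²=63; F_rep = 31·(0,2)/4² = (0.0000,3.8750)
o2: d²=162 > ρ²=63 → inactive
o3: d²=229 > ρ²=63 → inactive
o4: d²=169 > ρ²=63 → inactive
F = F_att + ΣF_rep = (1.0000,18.8750)
Δp = p'−p = (0.1000,1.8875); α = Δx/Fx = (1/10) / (1) = 1/10
check: Δy/Fy = (151/80) / (151/8) = 1/10 ✓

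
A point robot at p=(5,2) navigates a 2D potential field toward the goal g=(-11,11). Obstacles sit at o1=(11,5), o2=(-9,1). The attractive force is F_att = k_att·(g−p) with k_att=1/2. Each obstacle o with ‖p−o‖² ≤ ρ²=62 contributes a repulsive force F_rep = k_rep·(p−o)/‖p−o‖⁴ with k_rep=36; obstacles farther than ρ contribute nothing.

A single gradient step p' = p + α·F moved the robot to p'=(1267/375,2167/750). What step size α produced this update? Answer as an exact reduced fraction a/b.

F_att = 1/2·(g−p) = 1/2·(-16,9) = (-8.0000,4.5000)
o1: d²=45 ≤ ρ²=62; F_rep = 36·(-6,-3)/45² = (-0.1067,-0.0533)
o2: d²=197 > ρ²=62 → inactive
F = F_att + ΣF_rep = (-8.1067,4.4467)
Δp = p'−p = (-1.6213,0.8893); α = Δx/Fx = (-608/375) / (-608/75) = 1/5
check: Δy/Fy = (667/750) / (667/150) = 1/5 ✓

α = 1/5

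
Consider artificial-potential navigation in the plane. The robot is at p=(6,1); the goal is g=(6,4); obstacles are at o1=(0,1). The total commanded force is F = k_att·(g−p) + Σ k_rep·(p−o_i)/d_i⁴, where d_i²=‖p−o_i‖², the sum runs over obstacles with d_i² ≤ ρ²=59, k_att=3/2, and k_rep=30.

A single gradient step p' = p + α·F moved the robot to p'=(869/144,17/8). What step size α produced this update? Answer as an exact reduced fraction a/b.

F_att = 3/2·(g−p) = 3/2·(0,3) = (0.0000,4.5000)
o1: d²=36 ≤ ρ²=59; F_rep = 30·(6,0)/36² = (0.1389,0.0000)
F = F_att + ΣF_rep = (0.1389,4.5000)
Δp = p'−p = (0.0347,1.1250); α = Δx/Fx = (5/144) / (5/36) = 1/4
check: Δy/Fy = (9/8) / (9/2) = 1/4 ✓

α = 1/4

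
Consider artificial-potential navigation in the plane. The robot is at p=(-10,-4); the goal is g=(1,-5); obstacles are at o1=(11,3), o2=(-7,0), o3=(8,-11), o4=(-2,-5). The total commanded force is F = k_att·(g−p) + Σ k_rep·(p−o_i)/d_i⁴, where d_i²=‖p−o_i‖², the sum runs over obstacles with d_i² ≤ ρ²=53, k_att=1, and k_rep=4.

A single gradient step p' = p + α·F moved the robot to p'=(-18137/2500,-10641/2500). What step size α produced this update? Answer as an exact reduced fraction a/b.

α = 1/4

F_att = 1·(g−p) = 1·(11,-1) = (11.0000,-1.0000)
o1: d²=490 > ρ²=53 → inactive
o2: d²=25 ≤ ρ²=53; F_rep = 4·(-3,-4)/25² = (-0.0192,-0.0256)
o3: d²=373 > ρ²=53 → inactive
o4: d²=65 > ρ²=53 → inactive
F = F_att + ΣF_rep = (10.9808,-1.0256)
Δp = p'−p = (2.7452,-0.2564); α = Δx/Fx = (6863/2500) / (6863/625) = 1/4
check: Δy/Fy = (-641/2500) / (-641/625) = 1/4 ✓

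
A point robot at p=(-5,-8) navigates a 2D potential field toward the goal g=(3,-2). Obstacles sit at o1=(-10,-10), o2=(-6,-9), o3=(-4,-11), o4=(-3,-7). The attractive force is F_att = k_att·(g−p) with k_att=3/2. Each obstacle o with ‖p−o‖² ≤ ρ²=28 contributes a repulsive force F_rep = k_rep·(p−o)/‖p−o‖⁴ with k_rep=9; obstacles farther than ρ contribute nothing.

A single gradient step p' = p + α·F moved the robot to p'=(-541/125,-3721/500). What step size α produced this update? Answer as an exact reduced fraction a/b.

α = 1/20

F_att = 3/2·(g−p) = 3/2·(8,6) = (12.0000,9.0000)
o1: d²=29 > ρ²=28 → inactive
o2: d²=2 ≤ ρ²=28; F_rep = 9·(1,1)/2² = (2.2500,2.2500)
o3: d²=10 ≤ ρ²=28; F_rep = 9·(-1,3)/10² = (-0.0900,0.2700)
o4: d²=5 ≤ ρ²=28; F_rep = 9·(-2,-1)/5² = (-0.7200,-0.3600)
F = F_att + ΣF_rep = (13.4400,11.1600)
Δp = p'−p = (0.6720,0.5580); α = Δx/Fx = (84/125) / (336/25) = 1/20
check: Δy/Fy = (279/500) / (279/25) = 1/20 ✓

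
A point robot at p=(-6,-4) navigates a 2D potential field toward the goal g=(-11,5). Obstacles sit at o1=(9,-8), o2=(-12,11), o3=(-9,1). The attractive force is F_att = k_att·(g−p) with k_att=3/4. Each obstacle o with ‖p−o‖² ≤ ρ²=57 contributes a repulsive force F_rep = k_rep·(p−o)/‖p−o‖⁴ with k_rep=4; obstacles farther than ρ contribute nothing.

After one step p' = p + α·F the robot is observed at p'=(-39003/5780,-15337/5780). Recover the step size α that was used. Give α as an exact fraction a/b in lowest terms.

F_att = 3/4·(g−p) = 3/4·(-5,9) = (-3.7500,6.7500)
o1: d²=241 > ρ²=57 → inactive
o2: d²=261 > ρ²=57 → inactive
o3: d²=34 ≤ ρ²=57; F_rep = 4·(3,-5)/34² = (0.0104,-0.0173)
F = F_att + ΣF_rep = (-3.7396,6.7327)
Δp = p'−p = (-0.7479,1.3465); α = Δx/Fx = (-4323/5780) / (-4323/1156) = 1/5
check: Δy/Fy = (7783/5780) / (7783/1156) = 1/5 ✓

α = 1/5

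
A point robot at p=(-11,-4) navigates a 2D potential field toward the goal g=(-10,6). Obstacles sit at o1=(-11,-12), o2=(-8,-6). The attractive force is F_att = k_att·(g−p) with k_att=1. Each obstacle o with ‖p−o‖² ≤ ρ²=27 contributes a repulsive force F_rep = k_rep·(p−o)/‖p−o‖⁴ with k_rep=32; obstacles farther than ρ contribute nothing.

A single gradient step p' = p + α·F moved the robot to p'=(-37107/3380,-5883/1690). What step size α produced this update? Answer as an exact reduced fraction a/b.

α = 1/20

F_att = 1·(g−p) = 1·(1,10) = (1.0000,10.0000)
o1: d²=64 > ρ²=27 → inactive
o2: d²=13 ≤ ρ²=27; F_rep = 32·(-3,2)/13² = (-0.5680,0.3787)
F = F_att + ΣF_rep = (0.4320,10.3787)
Δp = p'−p = (0.0216,0.5189); α = Δx/Fx = (73/3380) / (73/169) = 1/20
check: Δy/Fy = (877/1690) / (1754/169) = 1/20 ✓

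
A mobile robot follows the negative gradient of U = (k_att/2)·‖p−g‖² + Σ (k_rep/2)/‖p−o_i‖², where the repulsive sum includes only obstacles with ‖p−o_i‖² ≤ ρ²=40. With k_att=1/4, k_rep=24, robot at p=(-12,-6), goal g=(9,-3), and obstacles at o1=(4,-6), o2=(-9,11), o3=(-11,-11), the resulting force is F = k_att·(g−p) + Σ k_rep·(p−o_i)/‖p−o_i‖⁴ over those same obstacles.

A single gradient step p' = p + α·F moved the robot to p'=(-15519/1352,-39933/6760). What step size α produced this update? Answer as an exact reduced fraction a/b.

α = 1/10

F_att = 1/4·(g−p) = 1/4·(21,3) = (5.2500,0.7500)
o1: d²=256 > ρ²=40 → inactive
o2: d²=298 > ρ²=40 → inactive
o3: d²=26 ≤ ρ²=40; F_rep = 24·(-1,5)/26² = (-0.0355,0.1775)
F = F_att + ΣF_rep = (5.2145,0.9275)
Δp = p'−p = (0.5214,0.0928); α = Δx/Fx = (705/1352) / (3525/676) = 1/10
check: Δy/Fy = (627/6760) / (627/676) = 1/10 ✓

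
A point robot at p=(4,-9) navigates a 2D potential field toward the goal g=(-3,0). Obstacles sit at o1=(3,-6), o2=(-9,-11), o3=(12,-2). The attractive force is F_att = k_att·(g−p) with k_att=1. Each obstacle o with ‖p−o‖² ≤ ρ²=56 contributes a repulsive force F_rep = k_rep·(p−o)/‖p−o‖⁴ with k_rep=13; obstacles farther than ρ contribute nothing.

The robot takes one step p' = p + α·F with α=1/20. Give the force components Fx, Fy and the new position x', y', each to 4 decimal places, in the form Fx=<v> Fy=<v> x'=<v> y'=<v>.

Fx=-6.8700 Fy=8.6100 x'=3.6565 y'=-8.5695

F_att = 1·(g−p) = 1·(-7,9) = (-7.0000,9.0000)
o1: d²=10 ≤ ρ²=56; F_rep = 13·(1,-3)/10² = (0.1300,-0.3900)
o2: d²=173 > ρ²=56 → inactive
o3: d²=113 > ρ²=56 → inactive
F = F_att + ΣF_rep = (-6.8700,8.6100)
p' = p + 1/20·F = (3.6565,-8.5695)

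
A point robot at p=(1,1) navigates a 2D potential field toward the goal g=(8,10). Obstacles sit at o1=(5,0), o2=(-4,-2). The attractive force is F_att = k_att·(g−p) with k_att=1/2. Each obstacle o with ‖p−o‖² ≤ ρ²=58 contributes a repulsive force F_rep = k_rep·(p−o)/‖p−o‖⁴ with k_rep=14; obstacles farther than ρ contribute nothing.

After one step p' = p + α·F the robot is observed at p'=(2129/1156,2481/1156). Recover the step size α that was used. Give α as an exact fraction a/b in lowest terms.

α = 1/4

F_att = 1/2·(g−p) = 1/2·(7,9) = (3.5000,4.5000)
o1: d²=17 ≤ ρ²=58; F_rep = 14·(-4,1)/17² = (-0.1938,0.0484)
o2: d²=34 ≤ ρ²=58; F_rep = 14·(5,3)/34² = (0.0606,0.0363)
F = F_att + ΣF_rep = (3.3668,4.5848)
Δp = p'−p = (0.8417,1.1462); α = Δx/Fx = (973/1156) / (973/289) = 1/4
check: Δy/Fy = (1325/1156) / (1325/289) = 1/4 ✓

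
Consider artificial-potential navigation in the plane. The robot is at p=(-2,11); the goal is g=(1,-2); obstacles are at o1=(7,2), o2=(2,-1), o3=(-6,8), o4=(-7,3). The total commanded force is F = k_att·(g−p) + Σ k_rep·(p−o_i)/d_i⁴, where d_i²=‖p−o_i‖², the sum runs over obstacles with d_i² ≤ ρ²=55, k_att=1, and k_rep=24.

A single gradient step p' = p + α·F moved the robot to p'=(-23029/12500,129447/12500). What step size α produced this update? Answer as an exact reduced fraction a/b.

F_att = 1·(g−p) = 1·(3,-13) = (3.0000,-13.0000)
o1: d²=162 > ρ²=55 → inactive
o2: d²=160 > ρ²=55 → inactive
o3: d²=25 ≤ ρ²=55; F_rep = 24·(4,3)/25² = (0.1536,0.1152)
o4: d²=89 > ρ²=55 → inactive
F = F_att + ΣF_rep = (3.1536,-12.8848)
Δp = p'−p = (0.1577,-0.6442); α = Δx/Fx = (1971/12500) / (1971/625) = 1/20
check: Δy/Fy = (-8053/12500) / (-8053/625) = 1/20 ✓

α = 1/20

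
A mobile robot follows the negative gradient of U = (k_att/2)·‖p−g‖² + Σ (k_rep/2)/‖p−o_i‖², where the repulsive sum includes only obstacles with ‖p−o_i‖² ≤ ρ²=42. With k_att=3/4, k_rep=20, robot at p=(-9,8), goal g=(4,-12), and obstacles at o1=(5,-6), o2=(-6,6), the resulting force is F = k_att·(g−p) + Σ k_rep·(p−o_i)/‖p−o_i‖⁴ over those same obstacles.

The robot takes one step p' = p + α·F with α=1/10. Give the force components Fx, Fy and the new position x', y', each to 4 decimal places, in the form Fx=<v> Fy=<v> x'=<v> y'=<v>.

F_att = 3/4·(g−p) = 3/4·(13,-20) = (9.7500,-15.0000)
o1: d²=392 > ρ²=42 → inactive
o2: d²=13 ≤ ρ²=42; F_rep = 20·(-3,2)/13² = (-0.3550,0.2367)
F = F_att + ΣF_rep = (9.3950,-14.7633)
p' = p + 1/10·F = (-8.0605,6.5237)

Fx=9.3950 Fy=-14.7633 x'=-8.0605 y'=6.5237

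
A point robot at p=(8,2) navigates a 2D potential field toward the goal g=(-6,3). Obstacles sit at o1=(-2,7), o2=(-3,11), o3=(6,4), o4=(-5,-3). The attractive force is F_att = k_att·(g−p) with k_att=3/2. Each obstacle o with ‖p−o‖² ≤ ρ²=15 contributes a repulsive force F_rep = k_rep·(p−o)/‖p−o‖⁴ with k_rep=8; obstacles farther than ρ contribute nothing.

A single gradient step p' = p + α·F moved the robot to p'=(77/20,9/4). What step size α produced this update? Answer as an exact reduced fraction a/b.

α = 1/5

F_att = 3/2·(g−p) = 3/2·(-14,1) = (-21.0000,1.5000)
o1: d²=125 > ρ²=15 → inactive
o2: d²=202 > ρ²=15 → inactive
o3: d²=8 ≤ ρ²=15; F_rep = 8·(2,-2)/8² = (0.2500,-0.2500)
o4: d²=194 > ρ²=15 → inactive
F = F_att + ΣF_rep = (-20.7500,1.2500)
Δp = p'−p = (-4.1500,0.2500); α = Δx/Fx = (-83/20) / (-83/4) = 1/5
check: Δy/Fy = (1/4) / (5/4) = 1/5 ✓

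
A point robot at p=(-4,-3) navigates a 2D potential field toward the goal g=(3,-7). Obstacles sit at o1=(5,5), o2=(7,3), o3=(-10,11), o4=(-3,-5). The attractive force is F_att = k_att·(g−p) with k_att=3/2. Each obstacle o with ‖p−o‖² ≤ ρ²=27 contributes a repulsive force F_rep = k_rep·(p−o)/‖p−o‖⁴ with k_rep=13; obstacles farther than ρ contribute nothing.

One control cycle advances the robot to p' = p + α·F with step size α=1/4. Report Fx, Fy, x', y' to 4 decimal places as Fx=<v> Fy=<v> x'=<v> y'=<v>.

Fx=9.9800 Fy=-4.9600 x'=-1.5050 y'=-4.2400

F_att = 3/2·(g−p) = 3/2·(7,-4) = (10.5000,-6.0000)
o1: d²=145 > ρ²=27 → inactive
o2: d²=157 > ρ²=27 → inactive
o3: d²=232 > ρ²=27 → inactive
o4: d²=5 ≤ ρ²=27; F_rep = 13·(-1,2)/5² = (-0.5200,1.0400)
F = F_att + ΣF_rep = (9.9800,-4.9600)
p' = p + 1/4·F = (-1.5050,-4.2400)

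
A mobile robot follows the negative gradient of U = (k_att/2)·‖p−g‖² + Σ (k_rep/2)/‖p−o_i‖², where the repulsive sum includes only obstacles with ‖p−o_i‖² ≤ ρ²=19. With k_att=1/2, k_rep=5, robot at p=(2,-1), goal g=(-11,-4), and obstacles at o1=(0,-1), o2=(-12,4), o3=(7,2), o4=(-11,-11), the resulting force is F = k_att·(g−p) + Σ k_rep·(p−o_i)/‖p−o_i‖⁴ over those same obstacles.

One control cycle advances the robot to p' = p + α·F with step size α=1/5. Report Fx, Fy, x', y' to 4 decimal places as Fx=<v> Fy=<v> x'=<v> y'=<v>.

F_att = 1/2·(g−p) = 1/2·(-13,-3) = (-6.5000,-1.5000)
o1: d²=4 ≤ ρ²=19; F_rep = 5·(2,0)/4² = (0.6250,0.0000)
o2: d²=221 > ρ²=19 → inactive
o3: d²=34 > ρ²=19 → inactive
o4: d²=269 > ρ²=19 → inactive
F = F_att + ΣF_rep = (-5.8750,-1.5000)
p' = p + 1/5·F = (0.8250,-1.3000)

Fx=-5.8750 Fy=-1.5000 x'=0.8250 y'=-1.3000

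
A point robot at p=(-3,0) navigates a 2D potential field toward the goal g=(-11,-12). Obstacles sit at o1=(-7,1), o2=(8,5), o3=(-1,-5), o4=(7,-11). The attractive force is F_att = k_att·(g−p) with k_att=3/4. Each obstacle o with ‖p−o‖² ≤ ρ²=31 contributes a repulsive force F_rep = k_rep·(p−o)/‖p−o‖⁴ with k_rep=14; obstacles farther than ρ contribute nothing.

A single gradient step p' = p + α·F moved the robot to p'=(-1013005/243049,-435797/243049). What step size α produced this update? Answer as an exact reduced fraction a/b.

F_att = 3/4·(g−p) = 3/4·(-8,-12) = (-6.0000,-9.0000)
o1: d²=17 ≤ ρ²=31; F_rep = 14·(4,-1)/17² = (0.1938,-0.0484)
o2: d²=146 > ρ²=31 → inactive
o3: d²=29 ≤ ρ²=31; F_rep = 14·(-2,5)/29² = (-0.0333,0.0832)
o4: d²=221 > ρ²=31 → inactive
F = F_att + ΣF_rep = (-5.8395,-8.9652)
Δp = p'−p = (-1.1679,-1.7930); α = Δx/Fx = (-283858/243049) / (-1419290/243049) = 1/5
check: Δy/Fy = (-435797/243049) / (-2178985/243049) = 1/5 ✓

α = 1/5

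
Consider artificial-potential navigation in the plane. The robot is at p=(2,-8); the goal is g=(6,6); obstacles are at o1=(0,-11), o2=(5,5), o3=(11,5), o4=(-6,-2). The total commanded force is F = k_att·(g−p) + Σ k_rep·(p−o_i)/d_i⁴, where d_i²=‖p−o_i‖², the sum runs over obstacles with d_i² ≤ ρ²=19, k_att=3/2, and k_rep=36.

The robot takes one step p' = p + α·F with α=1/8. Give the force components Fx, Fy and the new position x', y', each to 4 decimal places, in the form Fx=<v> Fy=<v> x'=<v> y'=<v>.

Fx=6.4260 Fy=21.6391 x'=2.8033 y'=-5.2951

F_att = 3/2·(g−p) = 3/2·(4,14) = (6.0000,21.0000)
o1: d²=13 ≤ ρ²=19; F_rep = 36·(2,3)/13² = (0.4260,0.6391)
o2: d²=178 > ρ²=19 → inactive
o3: d²=250 > ρ²=19 → inactive
o4: d²=100 > ρ²=19 → inactive
F = F_att + ΣF_rep = (6.4260,21.6391)
p' = p + 1/8·F = (2.8033,-5.2951)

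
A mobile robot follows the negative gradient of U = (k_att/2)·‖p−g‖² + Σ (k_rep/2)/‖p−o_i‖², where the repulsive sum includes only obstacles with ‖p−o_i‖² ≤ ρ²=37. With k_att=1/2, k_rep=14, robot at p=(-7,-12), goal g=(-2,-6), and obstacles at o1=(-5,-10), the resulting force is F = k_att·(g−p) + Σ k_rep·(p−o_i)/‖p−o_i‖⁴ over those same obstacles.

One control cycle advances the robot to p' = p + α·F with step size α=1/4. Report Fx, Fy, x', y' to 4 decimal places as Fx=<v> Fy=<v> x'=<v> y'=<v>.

Fx=2.0625 Fy=2.5625 x'=-6.4844 y'=-11.3594

F_att = 1/2·(g−p) = 1/2·(5,6) = (2.5000,3.0000)
o1: d²=8 ≤ ρ²=37; F_rep = 14·(-2,-2)/8² = (-0.4375,-0.4375)
F = F_att + ΣF_rep = (2.0625,2.5625)
p' = p + 1/4·F = (-6.4844,-11.3594)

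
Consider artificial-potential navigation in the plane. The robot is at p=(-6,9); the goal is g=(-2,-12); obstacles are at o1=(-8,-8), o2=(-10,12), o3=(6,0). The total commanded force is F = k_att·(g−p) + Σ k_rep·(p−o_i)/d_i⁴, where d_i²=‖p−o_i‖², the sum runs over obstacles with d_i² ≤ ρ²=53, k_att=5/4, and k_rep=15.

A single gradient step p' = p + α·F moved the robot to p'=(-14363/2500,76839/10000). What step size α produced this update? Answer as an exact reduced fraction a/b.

F_att = 5/4·(g−p) = 5/4·(4,-21) = (5.0000,-26.2500)
o1: d²=293 > ρ²=53 → inactive
o2: d²=25 ≤ ρ²=53; F_rep = 15·(4,-3)/25² = (0.0960,-0.0720)
o3: d²=225 > ρ²=53 → inactive
F = F_att + ΣF_rep = (5.0960,-26.3220)
Δp = p'−p = (0.2548,-1.3161); α = Δx/Fx = (637/2500) / (637/125) = 1/20
check: Δy/Fy = (-13161/10000) / (-13161/500) = 1/20 ✓

α = 1/20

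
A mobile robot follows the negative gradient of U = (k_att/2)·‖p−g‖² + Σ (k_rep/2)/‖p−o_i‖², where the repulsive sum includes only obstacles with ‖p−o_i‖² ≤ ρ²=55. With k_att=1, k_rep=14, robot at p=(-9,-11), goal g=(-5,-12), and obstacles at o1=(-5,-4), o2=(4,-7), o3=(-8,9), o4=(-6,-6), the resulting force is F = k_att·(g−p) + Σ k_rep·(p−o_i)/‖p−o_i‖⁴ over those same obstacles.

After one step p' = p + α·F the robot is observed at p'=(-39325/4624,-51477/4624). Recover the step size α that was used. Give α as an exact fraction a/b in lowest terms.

F_att = 1·(g−p) = 1·(4,-1) = (4.0000,-1.0000)
o1: d²=65 > ρ²=55 → inactive
o2: d²=185 > ρ²=55 → inactive
o3: d²=401 > ρ²=55 → inactive
o4: d²=34 ≤ ρ²=55; F_rep = 14·(-3,-5)/34² = (-0.0363,-0.0606)
F = F_att + ΣF_rep = (3.9637,-1.0606)
Δp = p'−p = (0.4955,-0.1326); α = Δx/Fx = (2291/4624) / (2291/578) = 1/8
check: Δy/Fy = (-613/4624) / (-613/578) = 1/8 ✓

α = 1/8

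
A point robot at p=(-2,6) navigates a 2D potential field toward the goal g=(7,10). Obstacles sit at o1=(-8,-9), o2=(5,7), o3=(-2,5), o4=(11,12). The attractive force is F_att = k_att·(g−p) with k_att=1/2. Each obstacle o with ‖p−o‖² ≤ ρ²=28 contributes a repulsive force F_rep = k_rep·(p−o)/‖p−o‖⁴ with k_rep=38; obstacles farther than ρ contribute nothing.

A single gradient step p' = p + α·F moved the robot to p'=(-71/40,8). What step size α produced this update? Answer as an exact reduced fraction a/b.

α = 1/20

F_att = 1/2·(g−p) = 1/2·(9,4) = (4.5000,2.0000)
o1: d²=261 > ρ²=28 → inactive
o2: d²=50 > ρ²=28 → inactive
o3: d²=1 ≤ ρ²=28; F_rep = 38·(0,1)/1² = (0.0000,38.0000)
o4: d²=205 > ρ²=28 → inactive
F = F_att + ΣF_rep = (4.5000,40.0000)
Δp = p'−p = (0.2250,2.0000); α = Δx/Fx = (9/40) / (9/2) = 1/20
check: Δy/Fy = (2) / (40) = 1/20 ✓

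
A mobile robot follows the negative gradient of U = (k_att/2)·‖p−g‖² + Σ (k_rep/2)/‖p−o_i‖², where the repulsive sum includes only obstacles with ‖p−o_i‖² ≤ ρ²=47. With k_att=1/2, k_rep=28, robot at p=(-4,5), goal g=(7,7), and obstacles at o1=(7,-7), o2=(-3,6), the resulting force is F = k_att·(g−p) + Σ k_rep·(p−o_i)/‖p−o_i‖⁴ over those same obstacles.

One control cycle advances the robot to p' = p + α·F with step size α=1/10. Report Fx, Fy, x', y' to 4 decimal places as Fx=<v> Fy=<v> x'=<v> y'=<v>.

F_att = 1/2·(g−p) = 1/2·(11,2) = (5.5000,1.0000)
o1: d²=265 > ρ²=47 → inactive
o2: d²=2 ≤ ρ²=47; F_rep = 28·(-1,-1)/2² = (-7.0000,-7.0000)
F = F_att + ΣF_rep = (-1.5000,-6.0000)
p' = p + 1/10·F = (-4.1500,4.4000)

Fx=-1.5000 Fy=-6.0000 x'=-4.1500 y'=4.4000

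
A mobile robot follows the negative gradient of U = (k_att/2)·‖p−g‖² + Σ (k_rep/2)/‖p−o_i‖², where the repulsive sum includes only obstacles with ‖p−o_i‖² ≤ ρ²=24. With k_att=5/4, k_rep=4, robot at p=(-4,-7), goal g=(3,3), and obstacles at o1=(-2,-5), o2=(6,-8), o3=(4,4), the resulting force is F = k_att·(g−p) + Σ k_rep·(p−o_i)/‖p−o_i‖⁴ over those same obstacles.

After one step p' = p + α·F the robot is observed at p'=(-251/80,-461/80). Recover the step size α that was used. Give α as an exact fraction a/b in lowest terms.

F_att = 5/4·(g−p) = 5/4·(7,10) = (8.7500,12.5000)
o1: d²=8 ≤ ρ²=24; F_rep = 4·(-2,-2)/8² = (-0.1250,-0.1250)
o2: d²=101 > ρ²=24 → inactive
o3: d²=185 > ρ²=24 → inactive
F = F_att + ΣF_rep = (8.6250,12.3750)
Δp = p'−p = (0.8625,1.2375); α = Δx/Fx = (69/80) / (69/8) = 1/10
check: Δy/Fy = (99/80) / (99/8) = 1/10 ✓

α = 1/10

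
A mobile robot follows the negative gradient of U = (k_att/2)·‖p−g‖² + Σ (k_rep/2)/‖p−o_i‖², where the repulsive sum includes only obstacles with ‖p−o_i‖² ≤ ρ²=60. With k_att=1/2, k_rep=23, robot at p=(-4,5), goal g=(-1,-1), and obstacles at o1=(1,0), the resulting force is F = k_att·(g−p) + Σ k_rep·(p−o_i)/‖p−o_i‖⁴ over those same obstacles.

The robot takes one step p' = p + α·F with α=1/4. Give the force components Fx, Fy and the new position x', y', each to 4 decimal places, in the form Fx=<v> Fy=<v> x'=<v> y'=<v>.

Fx=1.4540 Fy=-2.9540 x'=-3.6365 y'=4.2615

F_att = 1/2·(g−p) = 1/2·(3,-6) = (1.5000,-3.0000)
o1: d²=50 ≤ ρ²=60; F_rep = 23·(-5,5)/50² = (-0.0460,0.0460)
F = F_att + ΣF_rep = (1.4540,-2.9540)
p' = p + 1/4·F = (-3.6365,4.2615)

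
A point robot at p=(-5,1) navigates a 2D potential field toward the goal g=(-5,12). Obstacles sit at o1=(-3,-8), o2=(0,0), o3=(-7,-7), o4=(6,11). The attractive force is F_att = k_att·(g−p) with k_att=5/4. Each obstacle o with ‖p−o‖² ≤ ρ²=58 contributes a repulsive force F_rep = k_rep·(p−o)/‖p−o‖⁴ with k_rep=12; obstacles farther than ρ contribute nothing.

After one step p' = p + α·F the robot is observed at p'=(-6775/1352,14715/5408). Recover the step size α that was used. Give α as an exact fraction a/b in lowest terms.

α = 1/8

F_att = 5/4·(g−p) = 5/4·(0,11) = (0.0000,13.7500)
o1: d²=85 > ρ²=58 → inactive
o2: d²=26 ≤ ρ²=58; F_rep = 12·(-5,1)/26² = (-0.0888,0.0178)
o3: d²=68 > ρ²=58 → inactive
o4: d²=221 > ρ²=58 → inactive
F = F_att + ΣF_rep = (-0.0888,13.7678)
Δp = p'−p = (-0.0111,1.7210); α = Δx/Fx = (-15/1352) / (-15/169) = 1/8
check: Δy/Fy = (9307/5408) / (9307/676) = 1/8 ✓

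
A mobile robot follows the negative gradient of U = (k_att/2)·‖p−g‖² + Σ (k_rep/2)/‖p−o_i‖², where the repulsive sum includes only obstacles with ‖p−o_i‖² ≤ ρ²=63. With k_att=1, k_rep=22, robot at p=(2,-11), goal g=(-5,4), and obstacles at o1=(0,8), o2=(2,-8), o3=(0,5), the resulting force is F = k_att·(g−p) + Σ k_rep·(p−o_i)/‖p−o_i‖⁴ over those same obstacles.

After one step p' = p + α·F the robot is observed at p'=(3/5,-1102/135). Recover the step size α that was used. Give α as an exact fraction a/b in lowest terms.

α = 1/5

F_att = 1·(g−p) = 1·(-7,15) = (-7.0000,15.0000)
o1: d²=365 > ρ²=63 → inactive
o2: d²=9 ≤ ρ²=63; F_rep = 22·(0,-3)/9² = (0.0000,-0.8148)
o3: d²=260 > ρ²=63 → inactive
F = F_att + ΣF_rep = (-7.0000,14.1852)
Δp = p'−p = (-1.4000,2.8370); α = Δx/Fx = (-7/5) / (-7) = 1/5
check: Δy/Fy = (383/135) / (383/27) = 1/5 ✓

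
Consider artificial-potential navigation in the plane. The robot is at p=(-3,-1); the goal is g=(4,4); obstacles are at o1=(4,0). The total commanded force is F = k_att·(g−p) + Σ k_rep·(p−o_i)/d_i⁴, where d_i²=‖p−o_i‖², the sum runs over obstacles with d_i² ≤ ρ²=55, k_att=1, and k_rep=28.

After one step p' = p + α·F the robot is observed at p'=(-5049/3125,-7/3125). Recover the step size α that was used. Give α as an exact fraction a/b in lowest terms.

F_att = 1·(g−p) = 1·(7,5) = (7.0000,5.0000)
o1: d²=50 ≤ ρ²=55; F_rep = 28·(-7,-1)/50² = (-0.0784,-0.0112)
F = F_att + ΣF_rep = (6.9216,4.9888)
Δp = p'−p = (1.3843,0.9978); α = Δx/Fx = (4326/3125) / (4326/625) = 1/5
check: Δy/Fy = (3118/3125) / (3118/625) = 1/5 ✓

α = 1/5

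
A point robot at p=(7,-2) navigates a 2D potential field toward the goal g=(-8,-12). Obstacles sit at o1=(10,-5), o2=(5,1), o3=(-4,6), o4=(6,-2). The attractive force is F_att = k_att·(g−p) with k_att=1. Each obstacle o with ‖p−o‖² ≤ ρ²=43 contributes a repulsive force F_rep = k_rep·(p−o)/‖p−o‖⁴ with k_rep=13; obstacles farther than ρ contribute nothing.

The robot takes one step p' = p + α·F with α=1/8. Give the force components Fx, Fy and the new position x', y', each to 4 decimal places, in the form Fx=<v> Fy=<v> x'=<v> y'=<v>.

F_att = 1·(g−p) = 1·(-15,-10) = (-15.0000,-10.0000)
o1: d²=18 ≤ ρ²=43; F_rep = 13·(-3,3)/18² = (-0.1204,0.1204)
o2: d²=13 ≤ ρ²=43; F_rep = 13·(2,-3)/13² = (0.1538,-0.2308)
o3: d²=185 > ρ²=43 → inactive
o4: d²=1 ≤ ρ²=43; F_rep = 13·(1,0)/1² = (13.0000,0.0000)
F = F_att + ΣF_rep = (-1.9665,-10.1104)
p' = p + 1/8·F = (6.7542,-3.2638)

Fx=-1.9665 Fy=-10.1104 x'=6.7542 y'=-3.2638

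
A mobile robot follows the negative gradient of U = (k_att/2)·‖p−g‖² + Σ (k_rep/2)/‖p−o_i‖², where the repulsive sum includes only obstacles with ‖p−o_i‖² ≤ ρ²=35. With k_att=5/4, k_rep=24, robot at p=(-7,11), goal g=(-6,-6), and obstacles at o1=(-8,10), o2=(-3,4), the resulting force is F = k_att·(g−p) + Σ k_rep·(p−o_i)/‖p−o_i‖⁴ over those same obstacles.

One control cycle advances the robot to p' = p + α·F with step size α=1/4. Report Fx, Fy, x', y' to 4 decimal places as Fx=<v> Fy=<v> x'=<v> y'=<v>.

Fx=7.2500 Fy=-15.2500 x'=-5.1875 y'=7.1875

F_att = 5/4·(g−p) = 5/4·(1,-17) = (1.2500,-21.2500)
o1: d²=2 ≤ ρ²=35; F_rep = 24·(1,1)/2² = (6.0000,6.0000)
o2: d²=65 > ρ²=35 → inactive
F = F_att + ΣF_rep = (7.2500,-15.2500)
p' = p + 1/4·F = (-5.1875,7.1875)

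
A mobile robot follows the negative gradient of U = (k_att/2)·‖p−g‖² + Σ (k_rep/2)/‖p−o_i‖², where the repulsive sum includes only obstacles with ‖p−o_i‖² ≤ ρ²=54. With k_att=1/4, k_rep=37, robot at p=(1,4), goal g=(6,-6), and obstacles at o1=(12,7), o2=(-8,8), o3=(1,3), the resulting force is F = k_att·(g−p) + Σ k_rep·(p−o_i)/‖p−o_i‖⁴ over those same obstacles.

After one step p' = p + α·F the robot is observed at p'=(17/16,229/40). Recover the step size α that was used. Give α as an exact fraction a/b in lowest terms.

α = 1/20

F_att = 1/4·(g−p) = 1/4·(5,-10) = (1.2500,-2.5000)
o1: d²=130 > ρ²=54 → inactive
o2: d²=97 > ρ²=54 → inactive
o3: d²=1 ≤ ρ²=54; F_rep = 37·(0,1)/1² = (0.0000,37.0000)
F = F_att + ΣF_rep = (1.2500,34.5000)
Δp = p'−p = (0.0625,1.7250); α = Δx/Fx = (1/16) / (5/4) = 1/20
check: Δy/Fy = (69/40) / (69/2) = 1/20 ✓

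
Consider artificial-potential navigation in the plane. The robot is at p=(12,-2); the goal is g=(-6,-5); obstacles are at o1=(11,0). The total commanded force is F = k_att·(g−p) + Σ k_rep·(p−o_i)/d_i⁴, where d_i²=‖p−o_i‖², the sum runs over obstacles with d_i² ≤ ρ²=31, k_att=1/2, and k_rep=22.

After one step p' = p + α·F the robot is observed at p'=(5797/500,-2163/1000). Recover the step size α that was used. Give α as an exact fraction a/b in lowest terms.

F_att = 1/2·(g−p) = 1/2·(-18,-3) = (-9.0000,-1.5000)
o1: d²=5 ≤ ρ²=31; F_rep = 22·(1,-2)/5² = (0.8800,-1.7600)
F = F_att + ΣF_rep = (-8.1200,-3.2600)
Δp = p'−p = (-0.4060,-0.1630); α = Δx/Fx = (-203/500) / (-203/25) = 1/20
check: Δy/Fy = (-163/1000) / (-163/50) = 1/20 ✓

α = 1/20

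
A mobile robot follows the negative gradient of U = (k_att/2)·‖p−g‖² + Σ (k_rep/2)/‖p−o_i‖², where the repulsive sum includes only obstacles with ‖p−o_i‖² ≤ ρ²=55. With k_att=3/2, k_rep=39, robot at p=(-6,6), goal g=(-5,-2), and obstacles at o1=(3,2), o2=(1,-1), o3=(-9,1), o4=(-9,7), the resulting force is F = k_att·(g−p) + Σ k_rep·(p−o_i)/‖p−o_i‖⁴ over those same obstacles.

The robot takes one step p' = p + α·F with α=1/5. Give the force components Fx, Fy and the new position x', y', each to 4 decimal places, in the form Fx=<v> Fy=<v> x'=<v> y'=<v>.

Fx=2.7712 Fy=-12.2213 x'=-5.4458 y'=3.5557

F_att = 3/2·(g−p) = 3/2·(1,-8) = (1.5000,-12.0000)
o1: d²=97 > ρ²=55 → inactive
o2: d²=98 > ρ²=55 → inactive
o3: d²=34 ≤ ρ²=55; F_rep = 39·(3,5)/34² = (0.1012,0.1687)
o4: d²=10 ≤ ρ²=55; F_rep = 39·(3,-1)/10² = (1.1700,-0.3900)
F = F_att + ΣF_rep = (2.7712,-12.2213)
p' = p + 1/5·F = (-5.4458,3.5557)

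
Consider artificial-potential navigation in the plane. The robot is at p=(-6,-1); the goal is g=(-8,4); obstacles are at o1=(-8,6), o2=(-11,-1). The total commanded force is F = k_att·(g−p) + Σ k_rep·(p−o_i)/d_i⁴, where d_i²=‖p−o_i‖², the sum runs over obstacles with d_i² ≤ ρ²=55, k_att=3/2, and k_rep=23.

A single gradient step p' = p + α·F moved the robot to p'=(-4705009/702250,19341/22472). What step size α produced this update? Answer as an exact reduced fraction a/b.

α = 1/4

F_att = 3/2·(g−p) = 3/2·(-2,5) = (-3.0000,7.5000)
o1: d²=53 ≤ ρ²=55; F_rep = 23·(2,-7)/53² = (0.0164,-0.0573)
o2: d²=25 ≤ ρ²=55; F_rep = 23·(5,0)/25² = (0.1840,0.0000)
F = F_att + ΣF_rep = (-2.7996,7.4427)
Δp = p'−p = (-0.6999,1.8607); α = Δx/Fx = (-491509/702250) / (-983018/351125) = 1/4
check: Δy/Fy = (41813/22472) / (41813/5618) = 1/4 ✓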